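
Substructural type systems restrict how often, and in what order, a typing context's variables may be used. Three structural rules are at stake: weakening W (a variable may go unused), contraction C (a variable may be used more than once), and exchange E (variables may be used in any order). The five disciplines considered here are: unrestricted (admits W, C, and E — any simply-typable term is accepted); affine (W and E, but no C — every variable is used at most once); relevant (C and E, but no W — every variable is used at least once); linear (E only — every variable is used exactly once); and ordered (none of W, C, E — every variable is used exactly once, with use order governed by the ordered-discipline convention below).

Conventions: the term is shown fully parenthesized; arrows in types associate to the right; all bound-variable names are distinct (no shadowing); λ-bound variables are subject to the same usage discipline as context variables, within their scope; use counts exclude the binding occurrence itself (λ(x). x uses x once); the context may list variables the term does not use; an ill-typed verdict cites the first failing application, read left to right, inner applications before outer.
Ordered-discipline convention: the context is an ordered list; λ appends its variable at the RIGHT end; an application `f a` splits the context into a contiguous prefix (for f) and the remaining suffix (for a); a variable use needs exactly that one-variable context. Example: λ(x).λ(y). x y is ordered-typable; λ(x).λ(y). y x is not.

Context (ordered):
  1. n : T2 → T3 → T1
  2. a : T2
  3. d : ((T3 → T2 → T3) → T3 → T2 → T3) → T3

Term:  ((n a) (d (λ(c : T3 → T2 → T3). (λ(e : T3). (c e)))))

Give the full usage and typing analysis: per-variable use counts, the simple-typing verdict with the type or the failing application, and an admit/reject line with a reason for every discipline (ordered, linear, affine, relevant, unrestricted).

counts: n: 1×; a: 1×; d: 1×; c (λ-bound): 1×; e (λ-bound): 1×
left-to-right use order: n, a, d, c, e
typing: the term checks, with type T1
ordered ✓ (single-use (n, a, d, c, e), ordered derivation ok)
linear ✓ (exactly-once usage across n, a, d, c, e)
affine ✓ (no duplicate uses among n, a, d, c, e)
relevant ✓ (n, a, d, c, e: all used, weakening unneeded)
unrestricted ✓ (simply typable at T1; W, C, E all held)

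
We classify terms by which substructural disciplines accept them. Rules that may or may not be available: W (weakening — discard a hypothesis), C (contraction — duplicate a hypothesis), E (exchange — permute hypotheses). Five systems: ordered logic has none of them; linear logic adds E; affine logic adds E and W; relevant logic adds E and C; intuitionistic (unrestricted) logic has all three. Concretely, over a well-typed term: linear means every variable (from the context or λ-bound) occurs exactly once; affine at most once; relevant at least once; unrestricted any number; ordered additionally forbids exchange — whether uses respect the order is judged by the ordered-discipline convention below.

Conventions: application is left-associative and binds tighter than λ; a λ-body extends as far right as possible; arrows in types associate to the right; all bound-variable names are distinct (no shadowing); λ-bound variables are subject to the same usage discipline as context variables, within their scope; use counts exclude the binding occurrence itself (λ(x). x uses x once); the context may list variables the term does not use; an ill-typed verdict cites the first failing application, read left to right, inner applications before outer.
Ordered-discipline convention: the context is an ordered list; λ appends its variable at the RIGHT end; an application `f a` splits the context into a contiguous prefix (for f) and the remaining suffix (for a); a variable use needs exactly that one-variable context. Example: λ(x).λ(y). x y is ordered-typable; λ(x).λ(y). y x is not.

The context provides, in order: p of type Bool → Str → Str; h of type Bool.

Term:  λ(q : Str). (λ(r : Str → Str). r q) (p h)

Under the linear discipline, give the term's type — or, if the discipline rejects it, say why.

term : Str → Str
variable uses: p: 1, h: 1, q (bound): 1, r (bound): 1
left-to-right use order: r, q, p, h
typing: well-typed at Str → Str
across the five disciplines: ordered ✗ | linear ✓ | affine ✓ | relevant ✓ | unrestricted ✓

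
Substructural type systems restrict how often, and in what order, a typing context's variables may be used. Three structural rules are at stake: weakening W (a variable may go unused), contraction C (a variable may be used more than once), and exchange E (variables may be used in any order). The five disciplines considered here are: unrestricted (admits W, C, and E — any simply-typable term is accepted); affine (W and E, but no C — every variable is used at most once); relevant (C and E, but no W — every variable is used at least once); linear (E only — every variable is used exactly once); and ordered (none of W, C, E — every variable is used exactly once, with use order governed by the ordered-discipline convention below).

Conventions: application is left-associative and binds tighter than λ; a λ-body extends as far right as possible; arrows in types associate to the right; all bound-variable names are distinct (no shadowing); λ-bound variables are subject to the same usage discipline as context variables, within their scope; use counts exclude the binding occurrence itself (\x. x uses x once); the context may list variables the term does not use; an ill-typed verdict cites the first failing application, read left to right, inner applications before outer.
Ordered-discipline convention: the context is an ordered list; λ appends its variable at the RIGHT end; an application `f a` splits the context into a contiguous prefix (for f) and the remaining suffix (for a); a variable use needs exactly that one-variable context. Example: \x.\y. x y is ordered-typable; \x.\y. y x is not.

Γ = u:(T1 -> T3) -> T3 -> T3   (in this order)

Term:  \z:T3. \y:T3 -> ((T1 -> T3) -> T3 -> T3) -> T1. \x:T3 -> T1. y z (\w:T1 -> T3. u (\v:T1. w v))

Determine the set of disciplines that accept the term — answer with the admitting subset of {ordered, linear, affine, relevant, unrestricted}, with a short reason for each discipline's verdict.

accepted by: affine, unrestricted
usage: u=1, z [bound]=1, y [bound]=1, x [bound]=0, w [bound]=1, v [bound]=1
order of uses: y, z, u, w, v
typing: ✓ — T3 -> (T3 -> ((T1 -> T3) -> T3 -> T3) -> T1) -> (T3 -> T1) -> T1
ordered: ✗, unused: x — weakening required
linear: ✗, unused: x — weakening required
affine: ✓, at most one use each (u, z, y, x, w, v)
relevant: ✗, unused: x — weakening required
unrestricted: ✓, type-checks (T3 -> (T3 -> ((T1 -> T3) -> T3 -> T3) -> T1) -> (T3 -> T1) -> T1) and nothing is barred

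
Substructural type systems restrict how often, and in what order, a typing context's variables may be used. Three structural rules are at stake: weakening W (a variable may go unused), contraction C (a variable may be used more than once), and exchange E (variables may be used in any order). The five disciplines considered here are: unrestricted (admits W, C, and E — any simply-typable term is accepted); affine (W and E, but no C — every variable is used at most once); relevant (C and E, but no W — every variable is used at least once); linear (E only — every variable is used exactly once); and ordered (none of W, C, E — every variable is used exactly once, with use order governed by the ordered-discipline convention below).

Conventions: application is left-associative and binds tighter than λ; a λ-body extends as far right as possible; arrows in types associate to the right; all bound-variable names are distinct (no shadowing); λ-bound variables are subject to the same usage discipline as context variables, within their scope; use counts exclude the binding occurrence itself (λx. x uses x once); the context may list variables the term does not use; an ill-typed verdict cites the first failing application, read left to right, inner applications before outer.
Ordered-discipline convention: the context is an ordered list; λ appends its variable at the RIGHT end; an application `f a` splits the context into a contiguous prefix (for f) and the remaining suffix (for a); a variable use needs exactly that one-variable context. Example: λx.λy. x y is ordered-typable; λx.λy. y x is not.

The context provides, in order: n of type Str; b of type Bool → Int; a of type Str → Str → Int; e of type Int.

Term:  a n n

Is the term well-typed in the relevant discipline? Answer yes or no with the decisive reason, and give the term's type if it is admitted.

no — b, e never used (weakening)
use counts: n: 2; b: 0; a: 1; e: 0
order of uses: a, n, n
typing: the term checks, with type Int
per-discipline verdicts: ordered ✗ · linear ✗ · affine ✗ · relevant ✗ · unrestricted ✓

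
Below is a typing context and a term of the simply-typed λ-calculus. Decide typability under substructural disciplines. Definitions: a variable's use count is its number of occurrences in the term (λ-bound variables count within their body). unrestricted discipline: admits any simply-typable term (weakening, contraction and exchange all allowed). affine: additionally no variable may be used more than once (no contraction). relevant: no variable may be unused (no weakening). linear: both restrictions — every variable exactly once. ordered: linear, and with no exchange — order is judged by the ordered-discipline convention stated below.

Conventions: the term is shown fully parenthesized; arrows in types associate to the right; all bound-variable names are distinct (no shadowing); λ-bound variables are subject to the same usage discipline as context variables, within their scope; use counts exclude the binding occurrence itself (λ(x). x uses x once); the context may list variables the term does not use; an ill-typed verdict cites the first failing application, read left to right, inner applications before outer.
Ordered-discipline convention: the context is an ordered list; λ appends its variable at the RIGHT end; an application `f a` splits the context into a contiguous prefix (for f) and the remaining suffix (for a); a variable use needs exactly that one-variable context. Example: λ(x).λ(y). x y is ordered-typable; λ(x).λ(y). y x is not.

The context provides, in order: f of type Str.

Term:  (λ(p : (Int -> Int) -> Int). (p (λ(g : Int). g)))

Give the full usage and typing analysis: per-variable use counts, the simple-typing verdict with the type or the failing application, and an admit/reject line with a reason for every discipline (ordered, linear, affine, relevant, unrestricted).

counts: f: 0×, p [bound]: 1×, g [bound]: 1×
use order (left to right): p, g
typing: well-typed at ((Int -> Int) -> Int) -> Int
ordered: ✗ — f left unused
linear: ✗ — f left unused
affine: ✓ — none of f, p, g used more than once
relevant: ✗ — f left unused
unrestricted: ✓ — type-checks (((Int -> Int) -> Int) -> Int) and nothing is barred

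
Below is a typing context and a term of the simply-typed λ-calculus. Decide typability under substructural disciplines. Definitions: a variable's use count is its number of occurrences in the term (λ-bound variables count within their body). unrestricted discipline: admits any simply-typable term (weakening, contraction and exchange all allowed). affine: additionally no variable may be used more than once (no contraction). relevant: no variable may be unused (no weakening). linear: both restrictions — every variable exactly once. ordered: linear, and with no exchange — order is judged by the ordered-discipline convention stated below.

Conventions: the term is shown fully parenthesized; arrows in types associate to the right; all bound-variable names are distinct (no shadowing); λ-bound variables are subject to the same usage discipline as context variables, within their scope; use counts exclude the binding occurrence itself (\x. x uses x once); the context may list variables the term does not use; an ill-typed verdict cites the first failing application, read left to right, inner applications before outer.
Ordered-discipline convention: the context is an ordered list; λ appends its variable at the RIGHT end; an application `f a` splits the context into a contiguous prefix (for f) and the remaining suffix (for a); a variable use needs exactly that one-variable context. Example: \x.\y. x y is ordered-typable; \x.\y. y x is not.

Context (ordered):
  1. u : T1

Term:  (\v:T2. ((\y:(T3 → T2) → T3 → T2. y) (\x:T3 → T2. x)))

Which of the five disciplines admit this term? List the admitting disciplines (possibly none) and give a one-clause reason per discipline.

admitted in: affine, unrestricted
use counts: u ×0; v [bound] ×0; y [bound] ×1; x [bound] ×1
uses in reading order: y, x
typing: the term checks, with type T2 → (T3 → T2) → T3 → T2
ordered ✗ (u, v left unused)
linear ✗ (u, v left unused)
affine ✓ (u, v, y, x: no repeats, contraction unneeded)
relevant ✗ (u, v left unused)
unrestricted ✓ (well-typed at T2 → (T3 → T2) → T3 → T2; no restrictions here)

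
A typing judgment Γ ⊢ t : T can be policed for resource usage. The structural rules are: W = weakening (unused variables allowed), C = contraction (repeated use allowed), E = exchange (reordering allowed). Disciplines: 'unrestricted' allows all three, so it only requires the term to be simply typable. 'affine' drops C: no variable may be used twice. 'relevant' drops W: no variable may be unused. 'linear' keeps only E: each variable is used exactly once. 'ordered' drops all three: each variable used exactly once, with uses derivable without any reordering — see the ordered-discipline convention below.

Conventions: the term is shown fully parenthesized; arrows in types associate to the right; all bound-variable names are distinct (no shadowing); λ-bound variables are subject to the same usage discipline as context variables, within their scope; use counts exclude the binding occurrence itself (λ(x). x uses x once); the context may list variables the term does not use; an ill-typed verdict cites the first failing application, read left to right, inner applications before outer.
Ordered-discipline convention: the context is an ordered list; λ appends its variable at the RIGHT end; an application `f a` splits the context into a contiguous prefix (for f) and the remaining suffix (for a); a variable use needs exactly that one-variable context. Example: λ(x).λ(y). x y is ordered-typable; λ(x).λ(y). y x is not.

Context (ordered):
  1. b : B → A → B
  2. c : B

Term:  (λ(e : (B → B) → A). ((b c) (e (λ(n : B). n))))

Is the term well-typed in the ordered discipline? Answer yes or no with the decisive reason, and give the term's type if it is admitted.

yes — single-use (b, c, e, n), ordered derivation ok; term : ((B → B) → A) → B
counts: b=1, c=1, e (bound)=1, n (bound)=1
use order (left to right): b, c, e, n
typing: the term checks, with type ((B → B) → A) → B
all disciplines: ordered ✓; linear ✓; affine ✓; relevant ✓; unrestricted ✓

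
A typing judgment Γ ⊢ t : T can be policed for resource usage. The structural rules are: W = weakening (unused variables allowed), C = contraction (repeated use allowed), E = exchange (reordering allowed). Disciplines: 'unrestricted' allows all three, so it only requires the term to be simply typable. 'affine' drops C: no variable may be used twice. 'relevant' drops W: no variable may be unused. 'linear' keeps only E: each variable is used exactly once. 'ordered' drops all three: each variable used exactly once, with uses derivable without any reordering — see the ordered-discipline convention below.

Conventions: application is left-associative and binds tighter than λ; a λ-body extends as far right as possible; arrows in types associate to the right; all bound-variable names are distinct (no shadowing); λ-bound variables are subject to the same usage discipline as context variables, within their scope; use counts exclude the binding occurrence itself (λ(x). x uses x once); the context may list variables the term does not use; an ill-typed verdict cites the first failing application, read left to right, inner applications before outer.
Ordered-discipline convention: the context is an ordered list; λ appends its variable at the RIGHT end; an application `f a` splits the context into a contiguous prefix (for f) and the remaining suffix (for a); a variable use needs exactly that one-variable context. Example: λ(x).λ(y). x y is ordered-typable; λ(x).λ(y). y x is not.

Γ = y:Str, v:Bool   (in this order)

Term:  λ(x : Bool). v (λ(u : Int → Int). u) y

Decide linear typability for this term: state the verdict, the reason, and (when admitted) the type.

no — not simply typable
usage: y: 1, v: 1, x [bound]: 0, u [bound]: 1
order of uses: v, u, y
typing: ill-typed: applying a non-function (Bool)
across the five disciplines: ordered ✗ | linear ✗ | affine ✗ | relevant ✗ | unrestricted ✗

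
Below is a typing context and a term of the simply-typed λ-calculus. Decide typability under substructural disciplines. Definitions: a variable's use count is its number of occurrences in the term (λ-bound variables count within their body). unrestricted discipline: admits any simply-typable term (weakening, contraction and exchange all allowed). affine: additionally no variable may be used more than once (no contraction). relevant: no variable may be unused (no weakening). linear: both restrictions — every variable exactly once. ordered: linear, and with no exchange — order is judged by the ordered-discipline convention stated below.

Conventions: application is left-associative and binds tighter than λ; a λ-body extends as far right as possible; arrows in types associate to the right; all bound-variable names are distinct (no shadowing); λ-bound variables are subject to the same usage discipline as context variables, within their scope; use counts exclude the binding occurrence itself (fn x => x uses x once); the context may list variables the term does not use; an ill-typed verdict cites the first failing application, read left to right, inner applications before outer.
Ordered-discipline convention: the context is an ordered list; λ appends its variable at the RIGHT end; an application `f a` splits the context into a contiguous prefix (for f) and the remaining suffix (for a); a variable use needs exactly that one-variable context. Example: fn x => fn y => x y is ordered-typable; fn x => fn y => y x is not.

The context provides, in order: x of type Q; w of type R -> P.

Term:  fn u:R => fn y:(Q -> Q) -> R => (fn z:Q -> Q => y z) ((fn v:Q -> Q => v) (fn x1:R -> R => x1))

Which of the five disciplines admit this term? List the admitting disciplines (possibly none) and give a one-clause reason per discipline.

admitted by: none
variable uses: x=0; w=0; u (λ-bound)=0; y (λ-bound)=1; z (λ-bound)=1; v (λ-bound)=1; x1 (λ-bound)=1
left-to-right use order: y, z, v, x1
typing: ill-typed: an argument (R -> R) -> R -> R mismatches the expected Q -> Q
ordered ✗ (not simply typable)
linear ✗ (fails simple typing)
affine ✗ (a type mismatch blocks all five)
relevant ✗ (the type mismatch rejects it)
unrestricted ✗ (not simply typable)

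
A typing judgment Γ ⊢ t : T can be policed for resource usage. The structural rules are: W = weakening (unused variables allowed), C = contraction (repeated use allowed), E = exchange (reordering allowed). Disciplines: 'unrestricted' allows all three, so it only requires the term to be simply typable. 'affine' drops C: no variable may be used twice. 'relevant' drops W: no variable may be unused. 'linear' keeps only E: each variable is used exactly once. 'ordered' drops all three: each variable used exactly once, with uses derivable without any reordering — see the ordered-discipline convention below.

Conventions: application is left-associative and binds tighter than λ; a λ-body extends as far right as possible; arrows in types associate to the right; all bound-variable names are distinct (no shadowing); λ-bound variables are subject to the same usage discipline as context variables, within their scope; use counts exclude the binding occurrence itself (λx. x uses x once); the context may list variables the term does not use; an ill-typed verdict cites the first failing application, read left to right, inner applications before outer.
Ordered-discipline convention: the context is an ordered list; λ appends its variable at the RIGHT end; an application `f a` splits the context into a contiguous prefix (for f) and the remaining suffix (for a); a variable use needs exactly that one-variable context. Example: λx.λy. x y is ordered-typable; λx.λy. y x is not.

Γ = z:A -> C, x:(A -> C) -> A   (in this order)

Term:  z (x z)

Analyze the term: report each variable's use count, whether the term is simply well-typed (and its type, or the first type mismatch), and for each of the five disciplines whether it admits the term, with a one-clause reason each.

variable uses: z ×2, x ×1
order of uses: z, x, z
typing: the term checks, with type C
ordered ✗ (repeated use of z ×2)
linear ✗ (repeated use of z ×2)
affine ✗ (repeated use of z ×2)
relevant ✓ (at least one use each (z, x))
unrestricted ✓ (well-typed at C; no restrictions here)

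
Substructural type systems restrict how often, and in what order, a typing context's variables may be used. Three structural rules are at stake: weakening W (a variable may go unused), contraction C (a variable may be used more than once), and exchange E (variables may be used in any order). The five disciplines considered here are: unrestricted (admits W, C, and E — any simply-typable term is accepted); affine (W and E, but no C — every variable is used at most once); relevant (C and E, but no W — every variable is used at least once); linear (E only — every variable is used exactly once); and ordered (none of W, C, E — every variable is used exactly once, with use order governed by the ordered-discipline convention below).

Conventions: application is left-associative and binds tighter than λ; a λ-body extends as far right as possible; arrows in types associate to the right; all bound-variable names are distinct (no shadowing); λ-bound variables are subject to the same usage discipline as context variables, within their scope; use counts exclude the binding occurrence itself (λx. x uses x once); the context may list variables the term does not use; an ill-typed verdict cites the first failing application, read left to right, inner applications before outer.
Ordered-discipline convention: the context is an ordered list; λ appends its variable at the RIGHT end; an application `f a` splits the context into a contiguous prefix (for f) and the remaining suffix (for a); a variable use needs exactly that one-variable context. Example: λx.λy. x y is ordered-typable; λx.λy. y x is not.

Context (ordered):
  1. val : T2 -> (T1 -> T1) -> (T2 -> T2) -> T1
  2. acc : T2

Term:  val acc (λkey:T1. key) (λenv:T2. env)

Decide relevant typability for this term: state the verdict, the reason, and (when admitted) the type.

yes — val, acc, key, env: all used, weakening unneeded; term : T1
counts: val: 1; acc: 1; key [bound]: 1; env [bound]: 1
order of uses: val, acc, key, env
typing: ✓ — T1
summary: ordered ✓ | linear ✓ | affine ✓ | relevant ✓ | unrestricted ✓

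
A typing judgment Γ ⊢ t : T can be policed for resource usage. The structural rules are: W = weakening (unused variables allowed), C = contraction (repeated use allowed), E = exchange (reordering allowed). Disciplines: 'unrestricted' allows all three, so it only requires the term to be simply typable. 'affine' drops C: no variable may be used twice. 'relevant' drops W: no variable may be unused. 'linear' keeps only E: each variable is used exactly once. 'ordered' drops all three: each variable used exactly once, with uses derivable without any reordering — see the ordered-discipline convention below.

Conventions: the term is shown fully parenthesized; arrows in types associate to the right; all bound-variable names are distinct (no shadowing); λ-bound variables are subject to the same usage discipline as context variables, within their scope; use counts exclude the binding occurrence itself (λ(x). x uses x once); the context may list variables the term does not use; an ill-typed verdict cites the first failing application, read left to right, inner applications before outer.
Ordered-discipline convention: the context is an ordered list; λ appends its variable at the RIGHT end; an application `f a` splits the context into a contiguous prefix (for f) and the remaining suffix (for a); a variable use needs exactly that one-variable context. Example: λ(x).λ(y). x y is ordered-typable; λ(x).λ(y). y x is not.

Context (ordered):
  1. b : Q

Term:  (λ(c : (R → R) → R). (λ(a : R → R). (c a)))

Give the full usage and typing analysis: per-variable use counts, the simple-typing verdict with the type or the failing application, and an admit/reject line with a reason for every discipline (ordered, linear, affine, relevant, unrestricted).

counts: b ×0; c (bound) ×1; a (bound) ×1
left-to-right use order: c, a
typing: well-typed at ((R → R) → R) → (R → R) → R
ordered: ✗ — b never used (weakening)
linear: ✗ — b never used (weakening)
affine: ✓ — none of b, c, a used more than once
relevant: ✗ — b never used (weakening)
unrestricted: ✓ — type-checks (((R → R) → R) → (R → R) → R) and nothing is barred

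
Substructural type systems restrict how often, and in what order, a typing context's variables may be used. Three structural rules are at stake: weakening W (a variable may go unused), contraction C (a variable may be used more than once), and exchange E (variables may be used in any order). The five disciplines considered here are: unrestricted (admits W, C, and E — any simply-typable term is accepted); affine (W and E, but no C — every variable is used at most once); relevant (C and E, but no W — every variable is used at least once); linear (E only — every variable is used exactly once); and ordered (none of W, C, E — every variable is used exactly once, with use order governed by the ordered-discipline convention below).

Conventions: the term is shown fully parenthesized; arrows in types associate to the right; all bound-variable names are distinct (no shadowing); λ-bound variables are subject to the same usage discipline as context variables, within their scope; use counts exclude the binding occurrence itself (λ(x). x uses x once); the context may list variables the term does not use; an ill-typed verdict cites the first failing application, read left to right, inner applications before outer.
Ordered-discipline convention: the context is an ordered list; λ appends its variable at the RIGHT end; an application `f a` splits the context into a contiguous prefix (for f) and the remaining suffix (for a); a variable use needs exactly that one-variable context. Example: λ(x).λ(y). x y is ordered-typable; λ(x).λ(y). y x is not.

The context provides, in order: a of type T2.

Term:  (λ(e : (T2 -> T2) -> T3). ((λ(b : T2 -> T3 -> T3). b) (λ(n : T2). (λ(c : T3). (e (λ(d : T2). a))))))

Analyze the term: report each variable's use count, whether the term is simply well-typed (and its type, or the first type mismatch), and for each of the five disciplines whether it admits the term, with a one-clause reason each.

counts: a: 1×; e [bound]: 1×; b [bound]: 1×; n [bound]: 0×; c [bound]: 0×; d [bound]: 0×
order of uses: b, e, a
typing: ✓ — ((T2 -> T2) -> T3) -> T2 -> T3 -> T3
ordered: ✗, n, c, d left unused
linear: ✗, n, c, d left unused
affine: ✓, at most one use each (a, e, b, n, c, d)
relevant: ✗, n, c, d left unused
unrestricted: ✓, type-checks (((T2 -> T2) -> T3) -> T2 -> T3 -> T3) and nothing is barred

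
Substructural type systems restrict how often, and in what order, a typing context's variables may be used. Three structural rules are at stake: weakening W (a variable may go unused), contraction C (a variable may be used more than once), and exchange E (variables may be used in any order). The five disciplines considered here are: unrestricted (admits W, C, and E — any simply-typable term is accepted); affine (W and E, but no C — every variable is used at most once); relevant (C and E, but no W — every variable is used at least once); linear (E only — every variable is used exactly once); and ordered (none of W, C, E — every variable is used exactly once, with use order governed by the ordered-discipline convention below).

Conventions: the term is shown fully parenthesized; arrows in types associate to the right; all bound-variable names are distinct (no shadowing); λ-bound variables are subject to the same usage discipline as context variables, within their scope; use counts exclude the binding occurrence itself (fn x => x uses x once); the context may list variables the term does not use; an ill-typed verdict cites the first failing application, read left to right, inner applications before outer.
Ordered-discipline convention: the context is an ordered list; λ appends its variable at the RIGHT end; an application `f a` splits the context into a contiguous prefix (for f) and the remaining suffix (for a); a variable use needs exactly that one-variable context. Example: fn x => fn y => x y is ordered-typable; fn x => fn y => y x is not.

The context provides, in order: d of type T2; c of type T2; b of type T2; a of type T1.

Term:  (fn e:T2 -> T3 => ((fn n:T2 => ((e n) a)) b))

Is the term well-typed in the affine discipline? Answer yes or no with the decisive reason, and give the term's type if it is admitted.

no — not simply typable
usage: d=0, c=0, b=1, a=1, e [bound]=1, n [bound]=1
use order (left to right): e, n, a, b
typing: ill-typed: can't apply a value of type T3
per-discipline verdicts: ordered ✗ | linear ✗ | affine ✗ | relevant ✗ | unrestricted ✗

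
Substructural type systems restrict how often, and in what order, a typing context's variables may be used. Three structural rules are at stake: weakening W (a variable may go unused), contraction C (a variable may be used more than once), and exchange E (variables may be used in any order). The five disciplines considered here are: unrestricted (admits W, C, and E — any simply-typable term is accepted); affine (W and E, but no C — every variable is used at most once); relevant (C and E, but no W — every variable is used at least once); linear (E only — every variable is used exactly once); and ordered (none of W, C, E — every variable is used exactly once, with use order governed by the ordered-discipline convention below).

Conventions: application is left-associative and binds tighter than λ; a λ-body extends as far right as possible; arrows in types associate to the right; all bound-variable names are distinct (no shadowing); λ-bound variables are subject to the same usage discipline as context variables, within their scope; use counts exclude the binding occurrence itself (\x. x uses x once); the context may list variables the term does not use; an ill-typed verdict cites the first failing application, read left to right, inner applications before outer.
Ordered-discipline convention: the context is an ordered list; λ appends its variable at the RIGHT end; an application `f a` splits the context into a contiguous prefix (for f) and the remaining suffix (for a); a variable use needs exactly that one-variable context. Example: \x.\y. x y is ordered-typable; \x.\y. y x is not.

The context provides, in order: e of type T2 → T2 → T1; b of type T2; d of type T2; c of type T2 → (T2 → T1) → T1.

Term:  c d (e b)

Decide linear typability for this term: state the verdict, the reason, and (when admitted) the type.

yes — exactly-once usage across e, b, d, c; term : T1
variable uses: e=1; b=1; d=1; c=1
use order (left to right): c, d, e, b
typing: well-typed — term : T1
per-discipline verdicts: ordered ✗; linear ✓; affine ✓; relevant ✓; unrestricted ✓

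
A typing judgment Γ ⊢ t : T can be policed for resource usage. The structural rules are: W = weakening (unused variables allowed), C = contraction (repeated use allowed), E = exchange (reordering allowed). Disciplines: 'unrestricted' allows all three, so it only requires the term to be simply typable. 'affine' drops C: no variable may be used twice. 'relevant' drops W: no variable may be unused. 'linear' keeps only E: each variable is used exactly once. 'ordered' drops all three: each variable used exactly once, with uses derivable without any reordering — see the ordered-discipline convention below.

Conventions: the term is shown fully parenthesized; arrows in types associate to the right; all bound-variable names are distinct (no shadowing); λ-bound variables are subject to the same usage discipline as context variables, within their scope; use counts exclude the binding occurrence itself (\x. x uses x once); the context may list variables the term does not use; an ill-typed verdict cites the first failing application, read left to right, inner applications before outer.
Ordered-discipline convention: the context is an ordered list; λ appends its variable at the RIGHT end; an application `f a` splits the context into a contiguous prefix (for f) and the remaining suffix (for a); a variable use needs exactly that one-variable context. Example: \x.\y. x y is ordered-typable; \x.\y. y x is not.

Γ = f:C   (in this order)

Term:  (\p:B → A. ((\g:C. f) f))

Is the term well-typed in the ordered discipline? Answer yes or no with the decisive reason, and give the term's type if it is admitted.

no — f ×2 used more than once (contraction); p, g never used (weakening)
counts: f ×2; p (λ-bound) ×0; g (λ-bound) ×0
use order (left to right): f, f
typing: ✓ — (B → A) → C
summary: ordered ✗; linear ✗; affine ✗; relevant ✗; unrestricted ✓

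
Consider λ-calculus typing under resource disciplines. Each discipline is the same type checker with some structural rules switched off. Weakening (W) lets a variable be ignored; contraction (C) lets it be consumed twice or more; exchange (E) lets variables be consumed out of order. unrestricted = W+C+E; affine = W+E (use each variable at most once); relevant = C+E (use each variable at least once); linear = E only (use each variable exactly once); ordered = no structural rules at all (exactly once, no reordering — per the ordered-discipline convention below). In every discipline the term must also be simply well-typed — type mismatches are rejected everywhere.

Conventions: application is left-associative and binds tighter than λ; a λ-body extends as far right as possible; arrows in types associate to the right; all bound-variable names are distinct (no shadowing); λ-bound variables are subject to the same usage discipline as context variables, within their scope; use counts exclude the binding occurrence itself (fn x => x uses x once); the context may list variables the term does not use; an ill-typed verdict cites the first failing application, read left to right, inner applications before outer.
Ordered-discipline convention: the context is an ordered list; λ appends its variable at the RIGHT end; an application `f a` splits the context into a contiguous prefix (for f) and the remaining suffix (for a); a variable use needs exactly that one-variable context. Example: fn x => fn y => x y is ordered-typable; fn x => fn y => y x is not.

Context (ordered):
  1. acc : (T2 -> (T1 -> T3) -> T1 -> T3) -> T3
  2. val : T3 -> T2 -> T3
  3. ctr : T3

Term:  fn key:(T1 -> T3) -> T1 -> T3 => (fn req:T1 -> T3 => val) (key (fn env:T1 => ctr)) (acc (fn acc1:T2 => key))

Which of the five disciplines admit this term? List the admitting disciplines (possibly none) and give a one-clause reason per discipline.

admitted in: unrestricted
counts: acc: 1, val: 1, ctr: 1, key [bound]: 2, req [bound]: 0, env [bound]: 0, acc1 [bound]: 0
order of uses: val, key, ctr, acc, key
typing: ✓ — ((T1 -> T3) -> T1 -> T3) -> T2 -> T3
ordered: ✗ — needs contraction — key ×2; needs weakening: req, env, acc1 unused
linear: ✗ — needs contraction — key ×2; needs weakening: req, env, acc1 unused
affine: ✗ — needs contraction — key ×2
relevant: ✗ — needs weakening: req, env, acc1 unused
unrestricted: ✓ — simply typable at ((T1 -> T3) -> T1 -> T3) -> T2 -> T3; W, C, E all held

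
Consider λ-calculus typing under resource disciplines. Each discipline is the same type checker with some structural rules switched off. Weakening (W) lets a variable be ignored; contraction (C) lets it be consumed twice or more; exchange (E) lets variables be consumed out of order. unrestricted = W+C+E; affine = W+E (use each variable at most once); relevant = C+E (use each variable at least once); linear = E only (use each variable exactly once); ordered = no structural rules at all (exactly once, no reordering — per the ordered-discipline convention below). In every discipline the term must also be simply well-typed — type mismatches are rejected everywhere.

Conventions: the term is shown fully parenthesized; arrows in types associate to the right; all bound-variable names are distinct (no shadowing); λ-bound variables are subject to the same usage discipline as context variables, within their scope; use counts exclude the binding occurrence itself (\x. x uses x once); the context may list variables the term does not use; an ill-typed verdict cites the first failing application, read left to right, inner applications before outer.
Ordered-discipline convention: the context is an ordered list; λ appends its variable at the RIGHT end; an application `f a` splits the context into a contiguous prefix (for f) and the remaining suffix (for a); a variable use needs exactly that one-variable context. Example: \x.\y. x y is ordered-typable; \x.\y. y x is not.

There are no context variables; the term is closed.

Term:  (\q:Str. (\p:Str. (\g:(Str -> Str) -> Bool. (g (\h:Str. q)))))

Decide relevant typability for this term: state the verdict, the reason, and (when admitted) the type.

no — needs weakening: p, h unused
use counts: q (λ-bound) ×1, p (λ-bound) ×0, g (λ-bound) ×1, h (λ-bound) ×0
uses in reading order: g, q
typing: the term checks, with type Str -> Str -> ((Str -> Str) -> Bool) -> Bool
summary: ordered ✗; linear ✗; affine ✓; relevant ✗; unrestricted ✓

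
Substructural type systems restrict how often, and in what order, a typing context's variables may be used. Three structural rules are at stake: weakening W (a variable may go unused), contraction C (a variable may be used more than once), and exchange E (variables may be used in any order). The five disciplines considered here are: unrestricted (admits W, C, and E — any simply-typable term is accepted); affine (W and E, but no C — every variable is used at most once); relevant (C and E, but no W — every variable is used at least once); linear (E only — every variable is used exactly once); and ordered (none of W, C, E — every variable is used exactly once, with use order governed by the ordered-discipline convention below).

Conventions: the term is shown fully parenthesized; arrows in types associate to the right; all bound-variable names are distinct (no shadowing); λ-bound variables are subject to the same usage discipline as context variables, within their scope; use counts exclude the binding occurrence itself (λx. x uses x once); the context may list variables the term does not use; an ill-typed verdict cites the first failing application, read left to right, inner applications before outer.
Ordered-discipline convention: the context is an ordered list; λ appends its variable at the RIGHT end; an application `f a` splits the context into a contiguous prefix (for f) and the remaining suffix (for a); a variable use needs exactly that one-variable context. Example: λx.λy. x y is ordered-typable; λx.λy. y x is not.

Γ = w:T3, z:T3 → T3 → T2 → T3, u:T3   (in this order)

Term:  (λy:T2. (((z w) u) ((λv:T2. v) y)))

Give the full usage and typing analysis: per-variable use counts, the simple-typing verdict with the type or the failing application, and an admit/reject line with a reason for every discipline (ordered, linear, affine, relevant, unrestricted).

usage: w ×1, z ×1, u ×1, y (bound) ×1, v (bound) ×1
uses in reading order: z, w, u, v, y
typing: the term checks, with type T2 → T3
ordered: ✗ — use order z, w, u, v, y needs exchange
linear: ✓ — each of w, z, u, y, v used exactly once
affine: ✓ — no duplicate uses among w, z, u, y, v
relevant: ✓ — every one of w, z, u, y, v appears
unrestricted: ✓ — well-typed at T2 → T3; no restrictions here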